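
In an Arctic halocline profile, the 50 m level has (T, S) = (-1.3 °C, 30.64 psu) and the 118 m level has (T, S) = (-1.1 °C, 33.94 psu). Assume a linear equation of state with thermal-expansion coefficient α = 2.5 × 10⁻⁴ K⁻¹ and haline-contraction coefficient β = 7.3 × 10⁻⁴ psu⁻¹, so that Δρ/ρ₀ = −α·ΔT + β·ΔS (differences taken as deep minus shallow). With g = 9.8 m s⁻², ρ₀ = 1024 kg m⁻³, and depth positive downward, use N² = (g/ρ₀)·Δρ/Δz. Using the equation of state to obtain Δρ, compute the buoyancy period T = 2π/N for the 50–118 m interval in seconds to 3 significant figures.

ΔT = +0.2 K, ΔS = +3.30 psu (deep − shallow).
Δρ/ρ₀ = −αΔT + βΔS = -5.00 × 10⁻⁵ + 2.409 × 10⁻³ = 2.359 × 10⁻³, so Δρ ≈ 2.416 kg m⁻³.
N² = (g/ρ₀)·Δρ/Δz = g·(Δρ/ρ₀)/Δz = 9.8 × 2.359 × 10⁻³ / 68 = 3.3997 × 10⁻⁴ s⁻².
N = √(3.3997 × 10⁻⁴) = 0.018438 rad s⁻¹ → T = 2π/N = 340.77 s ≈ 341 s.

341 s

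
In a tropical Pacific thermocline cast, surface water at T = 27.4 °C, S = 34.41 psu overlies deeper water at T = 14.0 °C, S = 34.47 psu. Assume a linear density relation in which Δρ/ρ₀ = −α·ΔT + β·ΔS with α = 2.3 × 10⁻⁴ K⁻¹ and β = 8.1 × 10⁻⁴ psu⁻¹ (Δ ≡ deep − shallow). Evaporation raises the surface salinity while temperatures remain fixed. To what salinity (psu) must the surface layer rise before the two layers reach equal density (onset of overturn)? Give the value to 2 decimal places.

Neutral buoyancy requires −α(T_deep − T_surf) + β(S_deep − S_surf′) = 0.
S_surf′ = S_deep − (α/β)·ΔT = 34.47 − (2.3 × 10⁻⁴/8.1 × 10⁻⁴)·(-13.4) = 38.2749 psu.
Increase required: 38.2749 − 34.41 = 3.8649 psu.

38.27 psu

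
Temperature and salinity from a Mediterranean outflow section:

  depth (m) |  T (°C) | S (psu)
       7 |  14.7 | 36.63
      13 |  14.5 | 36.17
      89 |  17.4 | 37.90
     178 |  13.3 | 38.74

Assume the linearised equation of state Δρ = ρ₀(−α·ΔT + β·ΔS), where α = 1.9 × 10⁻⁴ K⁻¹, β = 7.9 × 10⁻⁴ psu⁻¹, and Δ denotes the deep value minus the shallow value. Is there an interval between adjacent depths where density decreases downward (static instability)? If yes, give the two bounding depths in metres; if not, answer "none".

Evaluate Δρ/ρ₀ = −αΔT + βΔS across each adjacent pair:
  7–13 m: −αΔT+βΔS = −(1.9 × 10⁻⁴)(-0.2)+(7.9 × 10⁻⁴)(-0.46) = -3.3 × 10⁻⁴ → UNSTABLE
  13–89 m: −αΔT+βΔS = −(1.9 × 10⁻⁴)(+2.9)+(7.9 × 10⁻⁴)(+1.73) = 8.2 × 10⁻⁴ → stable
  89–178 m: −αΔT+βΔS = −(1.9 × 10⁻⁴)(-4.1)+(7.9 × 10⁻⁴)(+0.84) = 1.4 × 10⁻³ → stable
The 7–13 m interval has Δρ < 0: lighter water underlies denser water.

7–13 m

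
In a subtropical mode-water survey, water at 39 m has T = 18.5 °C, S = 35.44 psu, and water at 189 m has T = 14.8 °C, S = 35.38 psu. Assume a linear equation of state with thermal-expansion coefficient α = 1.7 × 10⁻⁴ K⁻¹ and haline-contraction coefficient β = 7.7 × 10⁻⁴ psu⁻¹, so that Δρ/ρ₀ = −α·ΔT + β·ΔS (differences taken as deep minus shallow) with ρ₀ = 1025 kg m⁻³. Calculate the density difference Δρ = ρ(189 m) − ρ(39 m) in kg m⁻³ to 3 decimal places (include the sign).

ΔT = -3.7 K, ΔS = -0.06 psu (deep − shallow).
Δρ/ρ₀ = −(1.7 × 10⁻⁴)(-3.7) + (7.7 × 10⁻⁴)(-0.06) = 5.828 × 10⁻⁴.
Δρ = 1025 × (5.828 × 10⁻⁴) = +0.597 kg m⁻³.
Positive Δρ: denser below, stable.

+0.597 kg m⁻³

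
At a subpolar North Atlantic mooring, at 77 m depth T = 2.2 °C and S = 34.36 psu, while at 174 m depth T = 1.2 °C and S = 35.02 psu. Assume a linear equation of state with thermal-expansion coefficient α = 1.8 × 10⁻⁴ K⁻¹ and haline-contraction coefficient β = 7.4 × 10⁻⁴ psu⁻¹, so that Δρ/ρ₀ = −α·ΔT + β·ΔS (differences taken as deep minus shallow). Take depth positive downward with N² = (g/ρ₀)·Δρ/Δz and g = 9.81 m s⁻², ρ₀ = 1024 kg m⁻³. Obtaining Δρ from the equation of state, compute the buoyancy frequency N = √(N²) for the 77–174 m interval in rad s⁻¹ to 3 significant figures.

8.22 × 10⁻³ rad s⁻¹

ΔT = -1.0 K, ΔS = +0.66 psu (deep − shallow).
Δρ/ρ₀ = −αΔT + βΔS = 1.80 × 10⁻⁴ + 4.884 × 10⁻⁴ = 6.684 × 10⁻⁴, so Δρ ≈ 0.6844 kg m⁻³.
N² = (g/ρ₀)·Δρ/Δz = g·(Δρ/ρ₀)/Δz = 9.81 × 6.684 × 10⁻⁴ / 97 = 6.7598 × 10⁻⁵ s⁻².
N = √(6.7598 × 10⁻⁵) = 8.2218 × 10⁻³ rad s⁻¹ ≈ 8.22 × 10⁻³ rad s⁻¹.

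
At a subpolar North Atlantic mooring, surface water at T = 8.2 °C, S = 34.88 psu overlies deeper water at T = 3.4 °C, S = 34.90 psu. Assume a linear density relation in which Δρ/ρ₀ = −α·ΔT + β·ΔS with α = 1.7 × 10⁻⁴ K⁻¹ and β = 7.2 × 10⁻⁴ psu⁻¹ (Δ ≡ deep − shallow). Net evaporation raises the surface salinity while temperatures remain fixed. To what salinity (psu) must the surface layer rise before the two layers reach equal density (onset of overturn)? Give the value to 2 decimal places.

36.03 psu

Neutral buoyancy requires −α(T_deep − T_surf) + β(S_deep − S_surf′) = 0.
S_surf′ = S_deep − (α/β)·ΔT = 34.90 − (1.7 × 10⁻⁴/7.2 × 10⁻⁴)·(-4.8) = 36.0333 psu.
Increase required: 36.0333 − 34.88 = 1.1533 psu.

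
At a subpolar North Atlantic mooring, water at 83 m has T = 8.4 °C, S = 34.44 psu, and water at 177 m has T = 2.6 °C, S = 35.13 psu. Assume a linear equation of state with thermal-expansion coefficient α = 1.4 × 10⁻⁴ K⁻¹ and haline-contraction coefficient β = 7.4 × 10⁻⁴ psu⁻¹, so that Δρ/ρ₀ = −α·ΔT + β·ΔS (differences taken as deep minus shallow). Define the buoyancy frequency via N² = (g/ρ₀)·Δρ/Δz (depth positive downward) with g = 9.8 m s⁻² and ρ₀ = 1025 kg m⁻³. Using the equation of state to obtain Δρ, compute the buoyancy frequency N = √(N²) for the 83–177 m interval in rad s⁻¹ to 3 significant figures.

ΔT = -5.8 K, ΔS = +0.69 psu (deep − shallow).
Δρ/ρ₀ = −αΔT + βΔS = 8.12 × 10⁻⁴ + 5.106 × 10⁻⁴ = 1.3226 × 10⁻³, so Δρ ≈ 1.356 kg m⁻³.
N² = (g/ρ₀)·Δρ/Δz = g·(Δρ/ρ₀)/Δz = 9.8 × 1.3226 × 10⁻³ / 94 = 1.3789 × 10⁻⁴ s⁻².
N = √(1.3789 × 10⁻⁴) = 0.011743 rad s⁻¹ ≈ 0.0117 rad s⁻¹.

0.0117 rad s⁻¹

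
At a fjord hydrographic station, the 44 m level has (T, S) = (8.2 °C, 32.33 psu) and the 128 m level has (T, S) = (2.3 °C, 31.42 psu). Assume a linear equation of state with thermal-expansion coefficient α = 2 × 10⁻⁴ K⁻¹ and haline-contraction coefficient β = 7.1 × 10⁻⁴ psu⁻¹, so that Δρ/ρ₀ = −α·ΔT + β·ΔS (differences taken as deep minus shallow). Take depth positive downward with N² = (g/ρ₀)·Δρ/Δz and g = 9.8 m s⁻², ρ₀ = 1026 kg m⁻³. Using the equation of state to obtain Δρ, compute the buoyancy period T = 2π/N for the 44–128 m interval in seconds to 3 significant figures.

ΔT = -5.9 K, ΔS = -0.91 psu (deep − shallow).
Δρ/ρ₀ = −αΔT + βΔS = 1.18 × 10⁻³ − 6.461 × 10⁻⁴ = 5.339 × 10⁻⁴, so Δρ ≈ 0.5478 kg m⁻³.
N² = (g/ρ₀)·Δρ/Δz = g·(Δρ/ρ₀)/Δz = 9.8 × 5.339 × 10⁻⁴ / 84 = 6.2288 × 10⁻⁵ s⁻².
N = √(6.2288 × 10⁻⁵) = 7.8923 × 10⁻³ rad s⁻¹ → T = 2π/N = 796.12 s ≈ 796 s.

796 s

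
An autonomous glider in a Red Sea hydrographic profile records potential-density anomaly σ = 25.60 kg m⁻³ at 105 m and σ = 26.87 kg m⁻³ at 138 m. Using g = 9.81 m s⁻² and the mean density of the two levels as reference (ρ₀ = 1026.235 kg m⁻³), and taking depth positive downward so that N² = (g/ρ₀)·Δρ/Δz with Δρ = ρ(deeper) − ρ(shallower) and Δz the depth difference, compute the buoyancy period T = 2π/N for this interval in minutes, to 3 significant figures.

5.46 min

Δρ = 1026.87 − 1025.60 = 1.27 kg m⁻³ over Δz = 138 − 105 = 33 m.
N² = (9.81/1026.235) × (1.27/33) = 3.6788 × 10⁻⁴ s⁻².
N = √(3.6788 × 10⁻⁴) = 0.019180 rad s⁻¹, so T = 2π/N = 327.59 s = 5.4598 min ≈ 5.46 min.
A positive N² confirms static stability across the interval.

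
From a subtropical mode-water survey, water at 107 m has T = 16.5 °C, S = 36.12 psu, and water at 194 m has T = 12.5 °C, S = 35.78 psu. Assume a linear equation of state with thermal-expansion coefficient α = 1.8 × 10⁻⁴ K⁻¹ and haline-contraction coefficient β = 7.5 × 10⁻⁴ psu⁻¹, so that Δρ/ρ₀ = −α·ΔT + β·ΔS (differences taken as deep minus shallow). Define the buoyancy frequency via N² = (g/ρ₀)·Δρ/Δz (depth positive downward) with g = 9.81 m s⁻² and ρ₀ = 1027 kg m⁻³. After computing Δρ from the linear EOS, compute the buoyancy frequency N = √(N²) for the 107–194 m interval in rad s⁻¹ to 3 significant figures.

7.24 × 10⁻³ rad s⁻¹

ΔT = -4.0 K, ΔS = -0.34 psu (deep − shallow).
Δρ/ρ₀ = −αΔT + βΔS = 7.20 × 10⁻⁴ − 2.55 × 10⁻⁴ = 4.65 × 10⁻⁴, so Δρ ≈ 0.4776 kg m⁻³.
N² = (g/ρ₀)·Δρ/Δz = g·(Δρ/ρ₀)/Δz = 9.81 × 4.65 × 10⁻⁴ / 87 = 5.2433 × 10⁻⁵ s⁻².
N = √(5.2433 × 10⁻⁵) = 7.2411 × 10⁻³ rad s⁻¹ ≈ 7.24 × 10⁻³ rad s⁻¹.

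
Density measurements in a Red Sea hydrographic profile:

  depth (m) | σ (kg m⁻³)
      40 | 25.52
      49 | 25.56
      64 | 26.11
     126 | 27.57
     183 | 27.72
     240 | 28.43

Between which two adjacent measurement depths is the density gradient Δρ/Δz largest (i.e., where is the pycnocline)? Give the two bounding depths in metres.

Compute the density gradient over each adjacent pair:
  40–49 m: Δρ/Δz = 0.04/9 = 4.4 × 10⁻³ kg m⁻⁴
  49–64 m: Δρ/Δz = 0.55/15 = 0.037 kg m⁻⁴
  64–126 m: Δρ/Δz = 1.46/62 = 0.024 kg m⁻⁴
  126–183 m: Δρ/Δz = 0.15/57 = 2.6 × 10⁻³ kg m⁻⁴
  183–240 m: Δρ/Δz = 0.71/57 = 0.012 kg m⁻⁴
The largest gradient is in the 49–64 m interval — the pycnocline.

49–64 m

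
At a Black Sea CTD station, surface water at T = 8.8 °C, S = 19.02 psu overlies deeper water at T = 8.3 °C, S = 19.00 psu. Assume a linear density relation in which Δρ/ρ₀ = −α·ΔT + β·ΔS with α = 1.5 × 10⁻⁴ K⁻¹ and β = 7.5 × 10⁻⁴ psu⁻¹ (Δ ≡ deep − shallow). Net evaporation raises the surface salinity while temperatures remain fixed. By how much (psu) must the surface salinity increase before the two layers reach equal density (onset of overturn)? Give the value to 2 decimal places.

0.08 psu

Neutral buoyancy requires −α(T_deep − T_surf) + β(S_deep − S_surf′) = 0.
S_surf′ = S_deep − (α/β)·ΔT = 19.00 − (1.5 × 10⁻⁴/7.5 × 10⁻⁴)·(-0.5) = 19.1000 psu.
Increase required: 19.1000 − 19.02 = 0.0800 psu.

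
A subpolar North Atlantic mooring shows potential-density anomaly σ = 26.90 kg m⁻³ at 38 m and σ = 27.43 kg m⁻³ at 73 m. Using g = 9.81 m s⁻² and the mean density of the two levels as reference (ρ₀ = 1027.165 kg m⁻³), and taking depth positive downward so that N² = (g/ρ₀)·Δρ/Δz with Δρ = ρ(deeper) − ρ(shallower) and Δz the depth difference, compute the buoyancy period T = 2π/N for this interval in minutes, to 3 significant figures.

8.71 min

Δρ = 1027.43 − 1026.90 = 0.53 kg m⁻³ over Δz = 73 − 38 = 35 m.
N² = (9.81/1027.165) × (0.53/35) = 1.4462 × 10⁻⁴ s⁻².
N = √(1.4462 × 10⁻⁴) = 0.012026 rad s⁻¹, so T = 2π/N = 522.47 s = 8.7078 min ≈ 8.71 min.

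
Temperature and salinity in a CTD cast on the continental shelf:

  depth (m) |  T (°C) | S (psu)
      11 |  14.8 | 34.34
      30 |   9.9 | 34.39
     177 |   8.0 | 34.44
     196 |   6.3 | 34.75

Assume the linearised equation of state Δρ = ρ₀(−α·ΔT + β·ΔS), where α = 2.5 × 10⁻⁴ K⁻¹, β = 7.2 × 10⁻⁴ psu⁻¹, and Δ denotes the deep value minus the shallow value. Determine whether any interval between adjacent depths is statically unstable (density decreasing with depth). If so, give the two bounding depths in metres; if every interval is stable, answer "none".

Evaluate Δρ/ρ₀ = −αΔT + βΔS across each adjacent pair:
  11–30 m: −αΔT+βΔS = −(2.5 × 10⁻⁴)(-4.9)+(7.2 × 10⁻⁴)(+0.05) = 1.3 × 10⁻³ → stable
  30–177 m: −αΔT+βΔS = −(2.5 × 10⁻⁴)(-1.9)+(7.2 × 10⁻⁴)(+0.05) = 5.1 × 10⁻⁴ → stable
  177–196 m: −αΔT+βΔS = −(2.5 × 10⁻⁴)(-1.7)+(7.2 × 10⁻⁴)(+0.31) = 6.5 × 10⁻⁴ → stable
Every interval has Δρ > 0: the column is stably stratified throughout.

none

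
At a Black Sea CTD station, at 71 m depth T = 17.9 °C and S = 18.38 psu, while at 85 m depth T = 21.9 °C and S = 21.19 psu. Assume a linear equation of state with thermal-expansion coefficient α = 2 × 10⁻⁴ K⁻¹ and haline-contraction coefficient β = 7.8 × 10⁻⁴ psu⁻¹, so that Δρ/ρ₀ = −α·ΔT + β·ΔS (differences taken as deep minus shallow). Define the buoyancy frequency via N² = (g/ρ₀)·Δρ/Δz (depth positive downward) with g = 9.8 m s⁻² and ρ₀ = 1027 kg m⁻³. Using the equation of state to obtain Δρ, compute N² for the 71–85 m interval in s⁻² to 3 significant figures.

ΔT = +4.0 K, ΔS = +2.81 psu (deep − shallow).
Δρ/ρ₀ = −αΔT + βΔS = -8.00 × 10⁻⁴ + 2.1918 × 10⁻³ = 1.3918 × 10⁻³, so Δρ ≈ 1.429 kg m⁻³.
N² = (g/ρ₀)·Δρ/Δz = g·(Δρ/ρ₀)/Δz = 9.8 × 1.3918 × 10⁻³ / 14 = 9.7426 × 10⁻⁴ s⁻² ≈ 9.74 × 10⁻⁴ s⁻².

9.74 × 10⁻⁴ s⁻²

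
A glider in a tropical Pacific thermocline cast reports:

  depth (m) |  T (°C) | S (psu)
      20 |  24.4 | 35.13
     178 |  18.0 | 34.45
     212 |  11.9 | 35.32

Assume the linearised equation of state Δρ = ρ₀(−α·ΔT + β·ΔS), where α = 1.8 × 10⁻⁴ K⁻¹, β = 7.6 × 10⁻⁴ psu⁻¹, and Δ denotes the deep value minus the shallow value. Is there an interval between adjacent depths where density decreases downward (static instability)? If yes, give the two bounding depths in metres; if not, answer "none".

none

Evaluate Δρ/ρ₀ = −αΔT + βΔS across each adjacent pair:
  20–178 m: −αΔT+βΔS = −(1.8 × 10⁻⁴)(-6.4)+(7.6 × 10⁻⁴)(-0.68) = 6.4 × 10⁻⁴ → stable
  178–212 m: −αΔT+βΔS = −(1.8 × 10⁻⁴)(-6.1)+(7.6 × 10⁻⁴)(+0.87) = 1.8 × 10⁻³ → stable
Every interval has Δρ > 0: the column is stably stratified throughout.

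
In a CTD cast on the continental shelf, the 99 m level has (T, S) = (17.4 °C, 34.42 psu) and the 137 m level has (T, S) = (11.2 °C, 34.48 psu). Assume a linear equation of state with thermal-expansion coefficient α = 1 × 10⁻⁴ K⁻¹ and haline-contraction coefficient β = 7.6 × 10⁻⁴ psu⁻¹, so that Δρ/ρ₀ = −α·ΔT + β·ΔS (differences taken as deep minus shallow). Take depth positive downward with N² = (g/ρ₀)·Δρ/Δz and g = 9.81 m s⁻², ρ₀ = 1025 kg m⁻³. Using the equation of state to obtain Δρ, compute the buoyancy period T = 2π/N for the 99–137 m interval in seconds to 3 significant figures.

ΔT = -6.2 K, ΔS = +0.06 psu (deep − shallow).
Δρ/ρ₀ = −αΔT + βΔS = 6.20 × 10⁻⁴ + 4.56 × 10⁻⁵ = 6.656 × 10⁻⁴, so Δρ ≈ 0.6822 kg m⁻³.
N² = (g/ρ₀)·Δρ/Δz = g·(Δρ/ρ₀)/Δz = 9.81 × 6.656 × 10⁻⁴ / 38 = 1.7183 × 10⁻⁴ s⁻².
N = √(1.7183 × 10⁻⁴) = 0.013108 rad s⁻¹ → T = 2π/N = 479.34 s ≈ 479 s.

479 s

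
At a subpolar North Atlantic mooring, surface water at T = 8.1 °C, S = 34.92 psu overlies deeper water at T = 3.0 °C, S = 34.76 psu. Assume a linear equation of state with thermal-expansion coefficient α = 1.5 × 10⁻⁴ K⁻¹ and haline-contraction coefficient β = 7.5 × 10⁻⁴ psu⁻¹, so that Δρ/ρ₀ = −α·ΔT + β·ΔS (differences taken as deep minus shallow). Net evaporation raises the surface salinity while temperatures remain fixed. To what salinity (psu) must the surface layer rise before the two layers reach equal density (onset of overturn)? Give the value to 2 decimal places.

35.78 psu

Neutral buoyancy requires −α(T_deep − T_surf) + β(S_deep − S_surf′) = 0.
S_surf′ = S_deep − (α/β)·ΔT = 34.76 − (1.5 × 10⁻⁴/7.5 × 10⁻⁴)·(-5.1) = 35.7800 psu.
Increase required: 35.7800 − 34.92 = 0.8600 psu.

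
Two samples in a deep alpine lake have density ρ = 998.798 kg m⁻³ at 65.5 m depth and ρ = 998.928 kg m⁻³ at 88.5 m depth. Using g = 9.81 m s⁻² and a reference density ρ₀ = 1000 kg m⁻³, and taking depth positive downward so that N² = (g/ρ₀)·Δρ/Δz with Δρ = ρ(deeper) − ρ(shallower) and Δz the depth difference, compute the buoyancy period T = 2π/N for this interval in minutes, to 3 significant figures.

Δρ = 998.928 − 998.798 = 0.130 kg m⁻³ over Δz = 88.5 − 65.5 = 23 m.
N² = (9.81/1000) × (0.130/23) = 5.5448 × 10⁻⁵ s⁻².
N = √(5.5448 × 10⁻⁵) = 7.4463 × 10⁻³ rad s⁻¹, so T = 2π/N = 843.80 s = 14.063 min ≈ 14.1 min.
A positive N² confirms static stability across the interval.

14.1 min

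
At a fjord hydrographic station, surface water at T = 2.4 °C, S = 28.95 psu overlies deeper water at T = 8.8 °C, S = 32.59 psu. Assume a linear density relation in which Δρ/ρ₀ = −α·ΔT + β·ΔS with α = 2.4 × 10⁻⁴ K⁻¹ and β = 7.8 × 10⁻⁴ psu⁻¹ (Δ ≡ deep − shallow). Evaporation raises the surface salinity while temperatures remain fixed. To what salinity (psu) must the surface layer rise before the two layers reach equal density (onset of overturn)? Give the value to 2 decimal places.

30.62 psu

Neutral buoyancy requires −α(T_deep − T_surf) + β(S_deep − S_surf′) = 0.
S_surf′ = S_deep − (α/β)·ΔT = 32.59 − (2.4 × 10⁻⁴/7.8 × 10⁻⁴)·(+6.4) = 30.6208 psu.
Increase required: 30.6208 − 28.95 = 1.6708 psu.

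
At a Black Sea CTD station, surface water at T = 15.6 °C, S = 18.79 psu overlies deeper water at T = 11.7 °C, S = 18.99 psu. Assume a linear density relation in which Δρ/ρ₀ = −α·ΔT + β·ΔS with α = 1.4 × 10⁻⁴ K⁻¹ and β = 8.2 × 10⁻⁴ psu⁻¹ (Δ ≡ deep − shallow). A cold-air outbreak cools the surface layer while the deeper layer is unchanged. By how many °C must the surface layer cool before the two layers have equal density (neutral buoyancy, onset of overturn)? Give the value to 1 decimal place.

Neutral buoyancy requires Δρ = 0, i.e. −α(T_deep − T_surf′) + β(S_deep − S_surf) = 0.
T_surf′ = T_deep − (β/α)·ΔS = 11.7 − (8.2 × 10⁻⁴/1.4 × 10⁻⁴)·(+0.20) = 10.529 °C.
Cooling required: 15.6 − (10.529) = 5.071 °C.

5.1 °C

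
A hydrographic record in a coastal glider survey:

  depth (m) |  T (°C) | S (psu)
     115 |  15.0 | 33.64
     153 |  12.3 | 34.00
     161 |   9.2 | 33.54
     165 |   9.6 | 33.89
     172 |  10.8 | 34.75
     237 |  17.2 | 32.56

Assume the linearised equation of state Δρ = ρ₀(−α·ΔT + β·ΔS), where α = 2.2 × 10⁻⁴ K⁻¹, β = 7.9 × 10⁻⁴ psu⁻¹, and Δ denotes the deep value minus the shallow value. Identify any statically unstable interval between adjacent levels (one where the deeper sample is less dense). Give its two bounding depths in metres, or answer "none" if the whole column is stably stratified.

172–237 m

Evaluate Δρ/ρ₀ = −αΔT + βΔS across each adjacent pair:
  115–153 m: −αΔT+βΔS = −(2.2 × 10⁻⁴)(-2.7)+(7.9 × 10⁻⁴)(+0.36) = 8.8 × 10⁻⁴ → stable
  153–161 m: −αΔT+βΔS = −(2.2 × 10⁻⁴)(-3.1)+(7.9 × 10⁻⁴)(-0.46) = 3.2 × 10⁻⁴ → stable
  161–165 m: −αΔT+βΔS = −(2.2 × 10⁻⁴)(+0.4)+(7.9 × 10⁻⁴)(+0.35) = 1.9 × 10⁻⁴ → stable
  165–172 m: −αΔT+βΔS = −(2.2 × 10⁻⁴)(+1.2)+(7.9 × 10⁻⁴)(+0.86) = 4.2 × 10⁻⁴ → stable
  172–237 m: −αΔT+βΔS = −(2.2 × 10⁻⁴)(+6.4)+(7.9 × 10⁻⁴)(-2.19) = -3.1 × 10⁻³ → UNSTABLE
The 172–237 m interval has Δρ < 0: lighter water underlies denser water.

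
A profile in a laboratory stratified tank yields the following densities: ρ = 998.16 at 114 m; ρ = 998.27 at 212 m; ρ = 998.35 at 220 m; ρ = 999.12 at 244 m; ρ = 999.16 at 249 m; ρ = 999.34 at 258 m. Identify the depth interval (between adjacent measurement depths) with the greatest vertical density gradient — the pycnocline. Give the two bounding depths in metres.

Compute the density gradient over each adjacent pair:
  114–212 m: Δρ/Δz = 0.11/98 = 1.1 × 10⁻³ kg m⁻⁴
  212–220 m: Δρ/Δz = 0.08/8 = 0.010 kg m⁻⁴
  220–244 m: Δρ/Δz = 0.77/24 = 0.032 kg m⁻⁴
  244–249 m: Δρ/Δz = 0.04/5 = 8.0 × 10⁻³ kg m⁻⁴
  249–258 m: Δρ/Δz = 0.18/9 = 0.020 kg m⁻⁴
The largest gradient is in the 220–244 m interval — the pycnocline.

220–244 m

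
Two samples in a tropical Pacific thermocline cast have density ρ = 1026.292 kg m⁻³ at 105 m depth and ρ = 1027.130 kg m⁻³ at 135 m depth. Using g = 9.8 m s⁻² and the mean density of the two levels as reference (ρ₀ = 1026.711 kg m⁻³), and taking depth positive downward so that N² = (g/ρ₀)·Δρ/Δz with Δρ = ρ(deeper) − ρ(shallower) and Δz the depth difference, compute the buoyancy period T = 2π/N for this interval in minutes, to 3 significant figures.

Δρ = 1027.130 − 1026.292 = 0.838 kg m⁻³ over Δz = 135 − 105 = 30 m.
N² = (9.8/1026.711) × (0.838/30) = 2.6662 × 10⁻⁴ s⁻².
N = √(2.6662 × 10⁻⁴) = 0.016329 rad s⁻¹, so T = 2π/N = 384.79 s = 6.4132 min ≈ 6.41 min.

6.41 min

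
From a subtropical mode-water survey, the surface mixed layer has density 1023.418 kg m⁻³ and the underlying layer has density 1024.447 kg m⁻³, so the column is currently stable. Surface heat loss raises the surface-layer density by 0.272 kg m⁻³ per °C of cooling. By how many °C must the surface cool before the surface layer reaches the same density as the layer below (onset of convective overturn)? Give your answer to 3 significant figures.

Density deficit of the surface layer: 1024.447 − 1023.418 = 1.029 kg m⁻³.
Required change = 1.029 / 0.272 = 3.78 °C.

3.78 °C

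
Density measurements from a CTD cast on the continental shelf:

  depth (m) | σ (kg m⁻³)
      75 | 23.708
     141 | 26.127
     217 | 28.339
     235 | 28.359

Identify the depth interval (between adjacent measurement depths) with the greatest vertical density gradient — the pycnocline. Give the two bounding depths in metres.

Compute the density gradient over each adjacent pair:
  75–141 m: Δρ/Δz = 2.419/66 = 0.037 kg m⁻⁴
  141–217 m: Δρ/Δz = 2.212/76 = 0.029 kg m⁻⁴
  217–235 m: Δρ/Δz = 0.020/18 = 1.1 × 10⁻³ kg m⁻⁴
The largest gradient is in the 75–141 m interval — the pycnocline.

75–141 m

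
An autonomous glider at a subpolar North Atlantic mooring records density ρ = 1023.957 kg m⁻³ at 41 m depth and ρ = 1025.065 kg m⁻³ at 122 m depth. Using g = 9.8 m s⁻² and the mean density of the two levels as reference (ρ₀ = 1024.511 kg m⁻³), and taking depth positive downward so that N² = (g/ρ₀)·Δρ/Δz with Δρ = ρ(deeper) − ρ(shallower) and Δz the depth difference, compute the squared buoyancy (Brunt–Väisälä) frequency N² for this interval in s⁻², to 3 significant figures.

1.31 × 10⁻⁴ s⁻²

Δρ = 1025.065 − 1023.957 = 1.108 kg m⁻³ over Δz = 122 − 41 = 81 m.
N² = (9.8/1024.511) × (1.108/81) = 1.3085 × 10⁻⁴ s⁻² ≈ 1.31 × 10⁻⁴ s⁻².
A positive N² confirms static stability across the interval.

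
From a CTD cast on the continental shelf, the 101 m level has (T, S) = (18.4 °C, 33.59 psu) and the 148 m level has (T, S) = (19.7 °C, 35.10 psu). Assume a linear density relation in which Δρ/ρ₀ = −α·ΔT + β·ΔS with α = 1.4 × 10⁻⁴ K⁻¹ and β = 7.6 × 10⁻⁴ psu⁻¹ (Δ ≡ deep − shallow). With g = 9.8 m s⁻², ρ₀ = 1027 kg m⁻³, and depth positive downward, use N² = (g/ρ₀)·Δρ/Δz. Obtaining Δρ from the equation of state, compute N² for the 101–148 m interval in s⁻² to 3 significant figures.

2.01 × 10⁻⁴ s⁻²

ΔT = +1.3 K, ΔS = +1.51 psu (deep − shallow).
Δρ/ρ₀ = −αΔT + βΔS = -1.82 × 10⁻⁴ + 1.1476 × 10⁻³ = 9.656 × 10⁻⁴, so Δρ ≈ 0.9917 kg m⁻³.
N² = (g/ρ₀)·Δρ/Δz = g·(Δρ/ρ₀)/Δz = 9.8 × 9.656 × 10⁻⁴ / 47 = 2.0134 × 10⁻⁴ s⁻² ≈ 2.01 × 10⁻⁴ s⁻².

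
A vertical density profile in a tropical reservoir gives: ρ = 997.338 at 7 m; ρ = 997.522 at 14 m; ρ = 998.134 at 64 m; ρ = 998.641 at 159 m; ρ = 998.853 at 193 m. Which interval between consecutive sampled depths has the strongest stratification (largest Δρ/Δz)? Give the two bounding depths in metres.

7–14 m

Compute the density gradient over each adjacent pair:
  7–14 m: Δρ/Δz = 0.184/7 = 0.026 kg m⁻⁴
  14–64 m: Δρ/Δz = 0.612/50 = 0.012 kg m⁻⁴
  64–159 m: Δρ/Δz = 0.507/95 = 5.3 × 10⁻³ kg m⁻⁴
  159–193 m: Δρ/Δz = 0.212/34 = 6.2 × 10⁻³ kg m⁻⁴
The largest gradient is in the 7–14 m interval — the pycnocline.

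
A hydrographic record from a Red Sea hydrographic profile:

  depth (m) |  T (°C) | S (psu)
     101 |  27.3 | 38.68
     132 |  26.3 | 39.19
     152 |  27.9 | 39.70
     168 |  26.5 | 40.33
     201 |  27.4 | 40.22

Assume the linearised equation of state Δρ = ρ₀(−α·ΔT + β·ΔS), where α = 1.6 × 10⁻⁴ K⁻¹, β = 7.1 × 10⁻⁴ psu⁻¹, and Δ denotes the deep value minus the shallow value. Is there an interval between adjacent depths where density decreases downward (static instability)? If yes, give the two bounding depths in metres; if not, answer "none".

168–201 m

Evaluate Δρ/ρ₀ = −αΔT + βΔS across each adjacent pair:
  101–132 m: −αΔT+βΔS = −(1.6 × 10⁻⁴)(-1.0)+(7.1 × 10⁻⁴)(+0.51) = 5.2 × 10⁻⁴ → stable
  132–152 m: −αΔT+βΔS = −(1.6 × 10⁻⁴)(+1.6)+(7.1 × 10⁻⁴)(+0.51) = 1.1 × 10⁻⁴ → stable
  152–168 m: −αΔT+βΔS = −(1.6 × 10⁻⁴)(-1.4)+(7.1 × 10⁻⁴)(+0.63) = 6.7 × 10⁻⁴ → stable
  168–201 m: −αΔT+βΔS = −(1.6 × 10⁻⁴)(+0.9)+(7.1 × 10⁻⁴)(-0.11) = -2.2 × 10⁻⁴ → UNSTABLE
The 168–201 m interval has Δρ < 0: lighter water underlies denser water.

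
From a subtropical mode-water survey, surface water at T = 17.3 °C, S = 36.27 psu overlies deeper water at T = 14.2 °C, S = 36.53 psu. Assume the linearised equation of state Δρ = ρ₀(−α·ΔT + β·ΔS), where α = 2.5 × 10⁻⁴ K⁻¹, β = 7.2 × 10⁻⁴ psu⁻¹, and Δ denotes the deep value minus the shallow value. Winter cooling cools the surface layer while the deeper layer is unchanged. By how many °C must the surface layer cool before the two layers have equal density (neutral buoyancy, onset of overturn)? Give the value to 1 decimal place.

3.8 °C

Neutral buoyancy requires Δρ = 0, i.e. −α(T_deep − T_surf′) + β(S_deep − S_surf) = 0.
T_surf′ = T_deep − (β/α)·ΔS = 14.2 − (7.2 × 10⁻⁴/2.5 × 10⁻⁴)·(+0.26) = 13.451 °C.
Cooling required: 17.3 − (13.451) = 3.849 °C.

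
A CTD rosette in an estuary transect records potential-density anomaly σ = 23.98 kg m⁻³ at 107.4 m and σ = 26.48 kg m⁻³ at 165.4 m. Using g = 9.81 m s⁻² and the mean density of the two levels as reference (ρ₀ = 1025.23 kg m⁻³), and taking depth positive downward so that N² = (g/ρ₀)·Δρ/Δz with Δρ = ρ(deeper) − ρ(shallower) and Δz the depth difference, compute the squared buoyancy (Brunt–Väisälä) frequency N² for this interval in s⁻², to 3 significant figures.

Δρ = 1026.48 − 1023.98 = 2.50 kg m⁻³ over Δz = 165.4 − 107.4 = 58 m.
N² = (9.81/1025.23) × (2.50/58) = 4.1244 × 10⁻⁴ s⁻² ≈ 4.12 × 10⁻⁴ s⁻².

4.12 × 10⁻⁴ s⁻²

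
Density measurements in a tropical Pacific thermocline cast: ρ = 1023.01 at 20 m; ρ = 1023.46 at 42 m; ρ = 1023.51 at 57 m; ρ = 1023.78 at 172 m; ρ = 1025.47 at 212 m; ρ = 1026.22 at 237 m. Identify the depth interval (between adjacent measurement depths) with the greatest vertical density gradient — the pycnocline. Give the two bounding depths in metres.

Compute the density gradient over each adjacent pair:
  20–42 m: Δρ/Δz = 0.45/22 = 0.020 kg m⁻⁴
  42–57 m: Δρ/Δz = 0.05/15 = 3.3 × 10⁻³ kg m⁻⁴
  57–172 m: Δρ/Δz = 0.27/115 = 2.3 × 10⁻³ kg m⁻⁴
  172–212 m: Δρ/Δz = 1.69/40 = 0.042 kg m⁻⁴
  212–237 m: Δρ/Δz = 0.75/25 = 0.030 kg m⁻⁴
The largest gradient is in the 172–212 m interval — the pycnocline.

172–212 m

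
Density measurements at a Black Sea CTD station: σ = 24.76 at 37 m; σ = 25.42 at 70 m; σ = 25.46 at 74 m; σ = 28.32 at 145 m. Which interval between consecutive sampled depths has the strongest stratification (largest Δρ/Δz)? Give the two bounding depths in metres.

74–145 m

Compute the density gradient over each adjacent pair:
  37–70 m: Δρ/Δz = 0.66/33 = 0.020 kg m⁻⁴
  70–74 m: Δρ/Δz = 0.04/4 = 0.010 kg m⁻⁴
  74–145 m: Δρ/Δz = 2.86/71 = 0.040 kg m⁻⁴
The largest gradient is in the 74–145 m interval — the pycnocline.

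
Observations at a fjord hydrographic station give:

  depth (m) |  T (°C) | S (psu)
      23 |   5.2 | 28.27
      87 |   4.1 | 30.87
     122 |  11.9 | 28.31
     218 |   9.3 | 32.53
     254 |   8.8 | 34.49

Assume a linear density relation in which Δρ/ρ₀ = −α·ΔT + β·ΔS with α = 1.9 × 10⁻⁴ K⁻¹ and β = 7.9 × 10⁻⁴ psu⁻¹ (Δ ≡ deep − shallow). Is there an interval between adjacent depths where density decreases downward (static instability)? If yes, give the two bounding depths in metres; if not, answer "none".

87–122 m

Evaluate Δρ/ρ₀ = −αΔT + βΔS across each adjacent pair:
  23–87 m: −αΔT+βΔS = −(1.9 × 10⁻⁴)(-1.1)+(7.9 × 10⁻⁴)(+2.60) = 2.3 × 10⁻³ → stable
  87–122 m: −αΔT+βΔS = −(1.9 × 10⁻⁴)(+7.8)+(7.9 × 10⁻⁴)(-2.56) = -3.5 × 10⁻³ → UNSTABLE
  122–218 m: −αΔT+βΔS = −(1.9 × 10⁻⁴)(-2.6)+(7.9 × 10⁻⁴)(+4.22) = 3.8 × 10⁻³ → stable
  218–254 m: −αΔT+βΔS = −(1.9 × 10⁻⁴)(-0.5)+(7.9 × 10⁻⁴)(+1.96) = 1.6 × 10⁻³ → stable
The 87–122 m interval has Δρ < 0: lighter water underlies denser water.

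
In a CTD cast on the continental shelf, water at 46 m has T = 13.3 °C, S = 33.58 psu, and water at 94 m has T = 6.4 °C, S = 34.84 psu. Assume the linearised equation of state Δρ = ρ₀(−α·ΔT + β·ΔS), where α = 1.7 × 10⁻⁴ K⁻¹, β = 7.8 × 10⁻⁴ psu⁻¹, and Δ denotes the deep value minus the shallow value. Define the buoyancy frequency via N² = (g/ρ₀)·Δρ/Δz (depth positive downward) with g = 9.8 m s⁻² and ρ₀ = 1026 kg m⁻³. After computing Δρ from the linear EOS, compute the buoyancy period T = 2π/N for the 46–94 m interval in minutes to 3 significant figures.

ΔT = -6.9 K, ΔS = +1.26 psu (deep − shallow).
Δρ/ρ₀ = −αΔT + βΔS = 1.173 × 10⁻³ + 9.828 × 10⁻⁴ = 2.1558 × 10⁻³, so Δρ ≈ 2.212 kg m⁻³.
N² = (g/ρ₀)·Δρ/Δz = g·(Δρ/ρ₀)/Δz = 9.8 × 2.1558 × 10⁻³ / 48 = 4.4014 × 10⁻⁴ s⁻².
N = √(4.4014 × 10⁻⁴) = 0.020980 rad s⁻¹ → T = 2π/N = 299.48 s = 4.9913 min ≈ 4.99 min.

4.99 min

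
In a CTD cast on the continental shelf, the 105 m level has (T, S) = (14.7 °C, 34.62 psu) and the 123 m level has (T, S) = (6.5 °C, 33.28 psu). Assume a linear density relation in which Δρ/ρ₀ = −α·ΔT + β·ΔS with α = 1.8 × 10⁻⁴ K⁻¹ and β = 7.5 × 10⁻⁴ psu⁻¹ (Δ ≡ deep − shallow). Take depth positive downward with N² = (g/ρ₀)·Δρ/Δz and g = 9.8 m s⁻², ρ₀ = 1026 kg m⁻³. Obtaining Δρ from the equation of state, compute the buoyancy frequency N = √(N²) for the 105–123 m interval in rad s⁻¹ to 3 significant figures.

0.0160 rad s⁻¹

ΔT = -8.2 K, ΔS = -1.34 psu (deep − shallow).
Δρ/ρ₀ = −αΔT + βΔS = 1.476 × 10⁻³ − 1.005 × 10⁻³ = 4.71 × 10⁻⁴, so Δρ ≈ 0.4832 kg m⁻³.
N² = (g/ρ₀)·Δρ/Δz = g·(Δρ/ρ₀)/Δz = 9.8 × 4.71 × 10⁻⁴ / 18 = 2.5643 × 10⁻⁴ s⁻².
N = √(2.5643 × 10⁻⁴) = 0.016013 rad s⁻¹ ≈ 0.0160 rad s⁻¹.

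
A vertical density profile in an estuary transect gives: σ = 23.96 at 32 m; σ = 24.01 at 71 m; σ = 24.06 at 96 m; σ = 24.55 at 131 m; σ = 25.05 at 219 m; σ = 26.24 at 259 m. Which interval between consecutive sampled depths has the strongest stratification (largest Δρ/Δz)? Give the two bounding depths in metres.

Compute the density gradient over each adjacent pair:
  32–71 m: Δρ/Δz = 0.05/39 = 1.3 × 10⁻³ kg m⁻⁴
  71–96 m: Δρ/Δz = 0.05/25 = 2.0 × 10⁻³ kg m⁻⁴
  96–131 m: Δρ/Δz = 0.49/35 = 0.014 kg m⁻⁴
  131–219 m: Δρ/Δz = 0.50/88 = 5.7 × 10⁻³ kg m⁻⁴
  219–259 m: Δρ/Δz = 1.19/40 = 0.030 kg m⁻⁴
The largest gradient is in the 219–259 m interval — the pycnocline.

219–259 m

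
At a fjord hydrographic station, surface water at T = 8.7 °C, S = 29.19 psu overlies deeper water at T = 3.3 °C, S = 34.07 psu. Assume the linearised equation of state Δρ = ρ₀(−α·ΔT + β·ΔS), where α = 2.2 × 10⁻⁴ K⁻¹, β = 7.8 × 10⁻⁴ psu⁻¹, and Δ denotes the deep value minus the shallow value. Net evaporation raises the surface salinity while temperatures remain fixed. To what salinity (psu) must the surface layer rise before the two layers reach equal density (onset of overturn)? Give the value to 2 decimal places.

Neutral buoyancy requires −α(T_deep − T_surf) + β(S_deep − S_surf′) = 0.
S_surf′ = S_deep − (α/β)·ΔT = 34.07 − (2.2 × 10⁻⁴/7.8 × 10⁻⁴)·(-5.4) = 35.5931 psu.
Increase required: 35.5931 − 29.19 = 6.4031 psu.

35.59 psu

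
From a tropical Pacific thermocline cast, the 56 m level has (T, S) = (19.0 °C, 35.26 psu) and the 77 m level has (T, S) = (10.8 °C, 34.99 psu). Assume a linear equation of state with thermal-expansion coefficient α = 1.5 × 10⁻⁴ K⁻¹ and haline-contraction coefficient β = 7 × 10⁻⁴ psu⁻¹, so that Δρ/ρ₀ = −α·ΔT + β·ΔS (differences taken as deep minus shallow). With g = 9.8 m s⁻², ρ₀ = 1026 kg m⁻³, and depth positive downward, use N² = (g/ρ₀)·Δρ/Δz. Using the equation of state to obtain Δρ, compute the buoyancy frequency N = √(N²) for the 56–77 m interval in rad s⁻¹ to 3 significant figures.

ΔT = -8.2 K, ΔS = -0.27 psu (deep − shallow).
Δρ/ρ₀ = −αΔT + βΔS = 1.23 × 10⁻³ − 1.89 × 10⁻⁴ = 1.041 × 10⁻³, so Δρ ≈ 1.068 kg m⁻³.
N² = (g/ρ₀)·Δρ/Δz = g·(Δρ/ρ₀)/Δz = 9.8 × 1.041 × 10⁻³ / 21 = 4.8580 × 10⁻⁴ s⁻².
N = √(4.8580 × 10⁻⁴) = 0.022041 rad s⁻¹ ≈ 0.0220 rad s⁻¹.

0.0220 rad s⁻¹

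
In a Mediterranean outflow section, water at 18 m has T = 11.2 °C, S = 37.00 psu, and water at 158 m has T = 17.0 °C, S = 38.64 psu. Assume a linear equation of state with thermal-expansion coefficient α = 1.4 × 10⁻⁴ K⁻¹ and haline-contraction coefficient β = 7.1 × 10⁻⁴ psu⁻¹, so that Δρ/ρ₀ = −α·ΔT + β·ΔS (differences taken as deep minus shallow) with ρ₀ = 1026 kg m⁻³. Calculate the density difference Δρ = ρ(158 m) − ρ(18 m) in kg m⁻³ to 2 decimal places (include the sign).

+0.36 kg m⁻³

ΔT = +5.8 K, ΔS = +1.64 psu (deep − shallow).
Δρ/ρ₀ = −(1.4 × 10⁻⁴)(+5.8) + (7.1 × 10⁻⁴)(+1.64) = 3.524 × 10⁻⁴.
Δρ = 1026 × (3.524 × 10⁻⁴) = +0.36 kg m⁻³.
Positive Δρ: denser below, stable.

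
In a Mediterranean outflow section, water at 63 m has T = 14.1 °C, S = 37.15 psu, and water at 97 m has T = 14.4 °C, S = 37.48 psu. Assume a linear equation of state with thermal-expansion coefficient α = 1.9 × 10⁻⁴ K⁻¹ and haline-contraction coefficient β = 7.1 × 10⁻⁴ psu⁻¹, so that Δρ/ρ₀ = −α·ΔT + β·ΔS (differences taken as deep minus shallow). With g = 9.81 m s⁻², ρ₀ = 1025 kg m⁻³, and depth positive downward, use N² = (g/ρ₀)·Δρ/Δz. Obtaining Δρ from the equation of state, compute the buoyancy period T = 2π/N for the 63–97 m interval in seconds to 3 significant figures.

ΔT = +0.3 K, ΔS = +0.33 psu (deep − shallow).
Δρ/ρ₀ = −αΔT + βΔS = -5.70 × 10⁻⁵ + 2.343 × 10⁻⁴ = 1.773 × 10⁻⁴, so Δρ ≈ 0.1817 kg m⁻³.
N² = (g/ρ₀)·Δρ/Δz = g·(Δρ/ρ₀)/Δz = 9.81 × 1.773 × 10⁻⁴ / 34 = 5.1156 × 10⁻⁵ s⁻².
N = √(5.1156 × 10⁻⁵) = 7.1523 × 10⁻³ rad s⁻¹ → T = 2π/N = 878.48 s ≈ 878 s.

878 s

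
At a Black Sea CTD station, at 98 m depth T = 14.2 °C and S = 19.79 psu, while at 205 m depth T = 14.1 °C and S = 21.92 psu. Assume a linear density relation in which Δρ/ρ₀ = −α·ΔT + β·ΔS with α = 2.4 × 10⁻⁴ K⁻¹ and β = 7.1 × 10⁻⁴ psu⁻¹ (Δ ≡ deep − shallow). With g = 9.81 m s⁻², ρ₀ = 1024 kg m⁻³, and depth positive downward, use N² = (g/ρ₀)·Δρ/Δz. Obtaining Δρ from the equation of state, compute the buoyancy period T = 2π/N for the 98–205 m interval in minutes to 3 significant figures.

ΔT = -0.1 K, ΔS = +2.13 psu (deep − shallow).
Δρ/ρ₀ = −αΔT + βΔS = 2.40 × 10⁻⁵ + 1.5123 × 10⁻³ = 1.5363 × 10⁻³, so Δρ ≈ 1.573 kg m⁻³.
N² = (g/ρ₀)·Δρ/Δz = g·(Δρ/ρ₀)/Δz = 9.81 × 1.5363 × 10⁻³ / 107 = 1.4085 × 10⁻⁴ s⁻².
N = √(1.4085 × 10⁻⁴) = 0.011868 rad s⁻¹ → T = 2π/N = 529.42 s = 8.8237 min ≈ 8.82 min.

8.82 min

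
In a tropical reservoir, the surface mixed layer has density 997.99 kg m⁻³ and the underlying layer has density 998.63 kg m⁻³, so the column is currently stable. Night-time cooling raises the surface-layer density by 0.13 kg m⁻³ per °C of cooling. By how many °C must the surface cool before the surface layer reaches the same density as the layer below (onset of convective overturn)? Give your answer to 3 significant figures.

4.92 °C

Density deficit of the surface layer: 998.63 − 997.99 = 0.64 kg m⁻³.
Required change = 0.64 / 0.13 = 4.92 °C.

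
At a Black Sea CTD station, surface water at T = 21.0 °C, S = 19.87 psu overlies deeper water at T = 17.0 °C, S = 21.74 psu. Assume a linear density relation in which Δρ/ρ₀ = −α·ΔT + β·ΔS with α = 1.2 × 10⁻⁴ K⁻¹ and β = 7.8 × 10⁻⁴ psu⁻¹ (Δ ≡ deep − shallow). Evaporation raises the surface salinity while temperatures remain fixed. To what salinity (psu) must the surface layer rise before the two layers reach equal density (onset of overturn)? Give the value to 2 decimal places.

Neutral buoyancy requires −α(T_deep − T_surf) + β(S_deep − S_surf′) = 0.
S_surf′ = S_deep − (α/β)·ΔT = 21.74 − (1.2 × 10⁻⁴/7.8 × 10⁻⁴)·(-4.0) = 22.3554 psu.
Increase required: 22.3554 − 19.87 = 2.4854 psu.

22.36 psu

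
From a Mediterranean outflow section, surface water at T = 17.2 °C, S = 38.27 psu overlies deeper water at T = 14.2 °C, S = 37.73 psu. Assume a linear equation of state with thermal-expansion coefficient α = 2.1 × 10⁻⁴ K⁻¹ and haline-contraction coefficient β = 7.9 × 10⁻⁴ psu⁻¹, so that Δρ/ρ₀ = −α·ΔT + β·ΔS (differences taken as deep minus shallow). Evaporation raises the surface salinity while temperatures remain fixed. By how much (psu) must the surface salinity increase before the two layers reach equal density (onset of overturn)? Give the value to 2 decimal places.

Neutral buoyancy requires −α(T_deep − T_surf) + β(S_deep − S_surf′) = 0.
S_surf′ = S_deep − (α/β)·ΔT = 37.73 − (2.1 × 10⁻⁴/7.9 × 10⁻⁴)·(-3.0) = 38.5275 psu.
Increase required: 38.5275 − 38.27 = 0.2575 psu.

0.26 psu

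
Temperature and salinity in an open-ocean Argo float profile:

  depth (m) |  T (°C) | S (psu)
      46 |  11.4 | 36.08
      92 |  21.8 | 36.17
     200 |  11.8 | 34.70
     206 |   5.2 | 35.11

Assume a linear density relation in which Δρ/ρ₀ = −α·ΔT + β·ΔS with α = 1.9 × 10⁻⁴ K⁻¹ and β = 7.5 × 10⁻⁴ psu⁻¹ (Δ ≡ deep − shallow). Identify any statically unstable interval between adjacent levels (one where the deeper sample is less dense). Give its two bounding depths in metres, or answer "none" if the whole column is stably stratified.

Evaluate Δρ/ρ₀ = −αΔT + βΔS across each adjacent pair:
  46–92 m: −αΔT+βΔS = −(1.9 × 10⁻⁴)(+10.4)+(7.5 × 10⁻⁴)(+0.09) = -1.9 × 10⁻³ → UNSTABLE
  92–200 m: −αΔT+βΔS = −(1.9 × 10⁻⁴)(-10.0)+(7.5 × 10⁻⁴)(-1.47) = 8.0 × 10⁻⁴ → stable
  200–206 m: −αΔT+βΔS = −(1.9 × 10⁻⁴)(-6.6)+(7.5 × 10⁻⁴)(+0.41) = 1.6 × 10⁻³ → stable
The 46–92 m interval has Δρ < 0: lighter water underlies denser water.

46–92 m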